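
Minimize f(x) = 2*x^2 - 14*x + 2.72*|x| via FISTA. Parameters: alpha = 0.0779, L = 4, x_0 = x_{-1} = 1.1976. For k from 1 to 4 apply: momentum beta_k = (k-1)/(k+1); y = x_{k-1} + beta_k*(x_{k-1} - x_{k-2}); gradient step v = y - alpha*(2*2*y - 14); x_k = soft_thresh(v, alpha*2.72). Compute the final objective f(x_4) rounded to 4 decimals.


FISTA on f(x) = 2*x^2 - 14*x + 2.72*|x|
L = 4, alpha = 0.0779
Iteration 1: beta = 0.0, y = 1.1976 + 0.0*(1.1976 - 1.1976) = 1.1976
  grad(y) = -9.2096, v = y - alpha*grad = 1.915
  prox(v) = soft_thresh(1.915, 0.2119) = 1.7031
Iteration 2: beta = 0.3333, y = 1.7031 + 0.3333*(1.7031 - 1.1976) = 1.8717
  grad(y) = -6.5134, v = y - alpha*grad = 2.379
  prox(v) = soft_thresh(2.379, 0.2119) = 2.1672
Iteration 3: beta = 0.5, y = 2.1672 + 0.5*(2.1672 - 1.7031) = 2.3992
  grad(y) = -4.4033, v = y - alpha*grad = 2.7422
  prox(v) = soft_thresh(2.7422, 0.2119) = 2.5303
Iteration 4: beta = 0.6, y = 2.5303 + 0.6*(2.5303 - 2.1672) = 2.7482
  grad(y) = -3.0073, v = y - alpha*grad = 2.9824
  prox(v) = soft_thresh(2.9824, 0.2119) = 2.7706
f(x_4) = 2*2.7706^2 - 14*2.7706 + 2.72*|2.7706| = -15.8999


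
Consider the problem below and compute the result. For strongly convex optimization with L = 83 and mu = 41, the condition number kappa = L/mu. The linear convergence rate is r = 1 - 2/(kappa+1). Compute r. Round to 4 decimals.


Step 1: Compute the condition number.
kappa = L/mu = 83/41 = 2.0244
Step 2: Compute the convergence rate.
r = 1 - 2/(kappa + 1) = 1 - 2*mu/(L + mu) = (L - mu)/(L + mu) = 42/124 = 0.3387


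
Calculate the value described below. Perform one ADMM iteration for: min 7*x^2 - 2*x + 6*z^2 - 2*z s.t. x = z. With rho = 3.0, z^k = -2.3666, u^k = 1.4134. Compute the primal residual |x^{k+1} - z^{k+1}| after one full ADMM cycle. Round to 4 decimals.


ADMM iteration with rho = 3.0, z^k = -2.3666, u^k = 1.4134
Step 1: x-update.
Minimize 7*x^2 - 2*x + (3.0/2)*(x + 2.3666 + 1.4134)^2
FOC: (2*7 + 3.0)*x = 2 + 3.0*(-2.3666 - 1.4134)
x^{k+1} = -0.5494
Step 2: z-update.
Minimize 6*z^2 - 2*z + (3.0/2)*(-0.5494 - z + 1.4134)^2
FOC: (2*6 + 3.0)*z = 2 + 3.0*(-0.5494 + 1.4134)
z^{k+1} = 0.3061
Step 3: u-update.
u^{k+1} = 1.4134 - 0.5494 - 0.3061 = 0.5579
Step 4: Primal residual = |-0.5494 - 0.3061| = 0.8555


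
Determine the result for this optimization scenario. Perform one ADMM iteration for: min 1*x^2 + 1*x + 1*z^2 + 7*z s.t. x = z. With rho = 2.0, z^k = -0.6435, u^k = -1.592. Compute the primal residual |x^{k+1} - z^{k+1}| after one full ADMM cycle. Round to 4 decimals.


ADMM iteration with rho = 2.0, z^k = -0.6435, u^k = -1.592
Step 1: x-update.
Minimize 1*x^2 + 1*x + (2.0/2)*(x + 0.6435 - 1.592)^2
FOC: (2*1 + 2.0)*x = -1 + 2.0*(-0.6435 + 1.592)
x^{k+1} = 0.2243
Step 2: z-update.
Minimize 1*z^2 + 7*z + (2.0/2)*(0.2243 - z - 1.592)^2
FOC: (2*1 + 2.0)*z = -7 + 2.0*(0.2243 - 1.592)
z^{k+1} = -2.4339
Step 3: u-update.
u^{k+1} = -1.592 + 0.2243 + 2.4339 = 1.0661
Step 4: Primal residual = |0.2243 + 2.4339| = 2.6581


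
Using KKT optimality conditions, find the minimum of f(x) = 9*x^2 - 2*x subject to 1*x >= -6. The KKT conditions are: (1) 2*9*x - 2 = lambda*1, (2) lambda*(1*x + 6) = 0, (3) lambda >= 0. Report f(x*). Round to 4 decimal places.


Step 1: Try lambda = 0 (constraint inactive).
Stationarity: 2*9*x - 2 = 0
x* = 2/(2*9) = 1/9 = 0.1111 (rounded; the exact value 1/9 is used below)
Check constraint: 1*0.1111 = 0.1111 >= -6 -- satisfied.
Step 2: Compute optimal value.
f(x*) = 9*(1/9)^2 - 2*(1/9) = -0.1111


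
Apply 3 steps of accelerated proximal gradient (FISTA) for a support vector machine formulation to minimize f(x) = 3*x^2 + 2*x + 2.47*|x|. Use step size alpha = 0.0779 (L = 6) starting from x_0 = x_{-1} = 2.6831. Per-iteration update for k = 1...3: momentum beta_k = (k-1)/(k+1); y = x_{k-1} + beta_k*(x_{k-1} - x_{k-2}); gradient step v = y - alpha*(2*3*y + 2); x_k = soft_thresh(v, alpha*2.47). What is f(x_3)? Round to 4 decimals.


FISTA on f(x) = 3*x^2 + 2*x + 2.47*|x|
L = 6, alpha = 0.0779
Iteration 1: beta = 0.0, y = 2.6831 + 0.0*(2.6831 - 2.6831) = 2.6831
  grad(y) = 18.0986, v = y - alpha*grad = 1.2732
  prox(v) = soft_thresh(1.2732, 0.1924) = 1.0808
Iteration 2: beta = 0.3333, y = 1.0808 + 0.3333*(1.0808 - 2.6831) = 0.5467
  grad(y) = 5.2802, v = y - alpha*grad = 0.1354
  prox(v) = soft_thresh(0.1354, 0.1924) = 0.0
Iteration 3: beta = 0.5, y = 0.0 + 0.5*(0.0 - 1.0808) = -0.5404
  grad(y) = -1.2424, v = y - alpha*grad = -0.4436
  prox(v) = soft_thresh(-0.4436, 0.1924) = -0.2512
f(x_3) = 3*(-0.2512)^2 + 2*(-0.2512) + 2.47*|-0.2512| = 0.3074


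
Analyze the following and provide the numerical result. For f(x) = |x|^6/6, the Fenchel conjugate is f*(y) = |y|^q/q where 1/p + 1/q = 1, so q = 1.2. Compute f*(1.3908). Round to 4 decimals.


The conjugate exponent q satisfies 1/p + 1/q = 1.
p = 6, so q = 6/(6 - 1) = 1.2
|y|^q = 1.3908^1.2 = 1.4857
f*(1.3908) = 1.4857 / 1.2 = 1.238


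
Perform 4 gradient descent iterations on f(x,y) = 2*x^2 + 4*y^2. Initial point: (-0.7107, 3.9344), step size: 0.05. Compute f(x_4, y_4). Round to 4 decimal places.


Gradient descent on f(x,y) = 2*x^2 + 4*y^2.
Starting point: (-0.7107, 3.9344), alpha = 0.05
Step 1: grad_x = 2*2*-0.7107 = -2.8428, grad_y = 2*4*3.9344 = 31.4752
  x_1 = -0.7107 - 0.05*-2.8428 = -0.5686
  y_1 = 3.9344 - 0.05*31.4752 = 2.3606
Step 2: grad_x = 2*2*-0.5686 = -2.2742, grad_y = 2*4*2.3606 = 18.8851
  x_2 = -0.5686 - 0.05*-2.2742 = -0.4548
  y_2 = 2.3606 - 0.05*18.8851 = 1.4164
Step 3: grad_x = 2*2*-0.4548 = -1.8194, grad_y = 2*4*1.4164 = 11.3311
  x_3 = -0.4548 - 0.05*-1.8194 = -0.3639
  y_3 = 1.4164 - 0.05*11.3311 = 0.8498
Step 4: grad_x = 2*2*-0.3639 = -1.4555, grad_y = 2*4*0.8498 = 6.7986
  x_4 = -0.3639 - 0.05*-1.4555 = -0.2911
  y_4 = 0.8498 - 0.05*6.7986 = 0.5099
f(-0.2911, 0.5099) = 2*(-0.2911)^2 + 4*0.5099^2 = 1.2095


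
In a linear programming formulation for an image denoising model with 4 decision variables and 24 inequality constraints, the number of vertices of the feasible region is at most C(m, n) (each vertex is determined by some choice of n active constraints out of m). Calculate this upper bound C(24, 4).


Each vertex corresponds to some choice of n active constraints out of m, so the number of vertices is at most C(m, n) = m! / (n!(m-n)!).
m = 24, n = 4
Numerator: 24 * 23 * 22 * 21
Denominator: 4! = 24
C(24, 4) = 10626


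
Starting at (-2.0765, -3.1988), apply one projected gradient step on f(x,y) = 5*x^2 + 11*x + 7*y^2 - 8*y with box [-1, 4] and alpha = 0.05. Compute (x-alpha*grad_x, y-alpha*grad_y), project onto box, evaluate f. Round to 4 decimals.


Step 1: Compute gradient at (-2.0765, -3.1988).
grad_x = 2*5*-2.0765 + 11 = -9.765
grad_y = 2*7*-3.1988 - 8 = -52.7832
Step 2: Gradient step.
x_raw = -2.0765 - 0.05*-9.765 = -1.5883
y_raw = -3.1988 - 0.05*-52.7832 = -0.5596
Step 3: Project onto [-1, 4].
x_proj = clip(-1.5883) = -1.0
y_proj = clip(-0.5596) = -0.5596
Step 4: Evaluate f.
f(-1.0, -0.5596) = 0.6695


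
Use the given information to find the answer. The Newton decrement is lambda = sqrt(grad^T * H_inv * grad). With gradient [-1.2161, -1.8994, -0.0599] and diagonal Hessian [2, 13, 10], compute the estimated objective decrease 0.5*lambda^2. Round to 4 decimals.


Step 1: H is diagonal, so H^(-1) * g = [-0.6081, -0.1461, -0.006].
Step 2: g^T H^(-1) g = sum_i g_i^2 / H_ii
  = (-1.2161)^2/2 + (-1.8994)^2/13 + (-0.0599)^2/10
  = 0.7394 + 0.2775 + 0.0004 = 1.0173
Step 3: Objective decrease = 0.5 * g^T H^(-1) g = 0.5087


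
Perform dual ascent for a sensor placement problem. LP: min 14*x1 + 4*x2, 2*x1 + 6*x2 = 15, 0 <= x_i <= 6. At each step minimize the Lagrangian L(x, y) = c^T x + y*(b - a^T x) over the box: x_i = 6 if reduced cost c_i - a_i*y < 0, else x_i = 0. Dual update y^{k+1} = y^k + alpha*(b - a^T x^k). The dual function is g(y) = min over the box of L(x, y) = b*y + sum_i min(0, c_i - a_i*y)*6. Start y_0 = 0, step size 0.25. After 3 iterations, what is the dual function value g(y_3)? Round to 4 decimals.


Dual ascent for LP: min 14*x1 + 4*x2, 2*x1 + 6*x2 = 15, 0 <= x_i <= 6
Step 1: y^k = 0.0, reduced costs: (14.0, 4.0)
  x^k = (0.0, 0.0), subgradient = b - a^T x = 15.0
  y^{k+1} = 0.0 + 0.25*15.0 = 3.75
Step 2: y^k = 3.75, reduced costs: (6.5, -18.5)
  x^k = (0.0, 6.0), subgradient = b - a^T x = -21.0
  y^{k+1} = 3.75 + 0.25*-21.0 = -1.5
Step 3: y^k = -1.5, reduced costs: (17.0, 13.0)
  x^k = (0.0, 0.0), subgradient = b - a^T x = 15.0
  y^{k+1} = -1.5 + 0.25*15.0 = 2.25
Dual objective at y_3 = 2.25: reduced costs (9.5, -9.5), box minimizer x = (0.0, 6.0)
g(y_3) = b*y + (c1 - a1*y)*x1 + (c2 - a2*y)*x2 = 15*2.25 + 9.5*0.0 + (-9.5)*6.0 = 33.75 + 0.0 - 57.0 = -23.25


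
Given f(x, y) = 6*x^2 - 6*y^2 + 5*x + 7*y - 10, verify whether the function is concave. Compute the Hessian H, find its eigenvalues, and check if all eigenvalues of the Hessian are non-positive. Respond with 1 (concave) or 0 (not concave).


The Hessian of f(x,y) = 6*x^2 - 6*y^2 + 5*x + 7*y - 10 is:
H = [[12, 0], [0, -12]]
Trace = 12 - 12 = 0
Determinant = 12*-12 - (0)^2 = -144
Discriminant = (0)^2 - 4*-144 = 576.0
Eigenvalues: lambda_1 = -12.0, lambda_2 = 12.0
The function is not concave.

0


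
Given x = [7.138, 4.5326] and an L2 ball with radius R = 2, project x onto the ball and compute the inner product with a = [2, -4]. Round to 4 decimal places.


Step 1: Compute ||x|| (intermediates to 6 decimals).
||x|| = sqrt(7.138^2 + 4.5326^2) = 8.455502
Step 2: Project.
Since ||x|| > R, scale = R/||x|| = 2/8.455502 = 0.236532, proj(x) = scale * x
proj(x) = [1.688365, 1.072105]
Step 3: Dot product.
a^T * proj(x) = 2*1.688365 - 4*1.072105 = -0.9117


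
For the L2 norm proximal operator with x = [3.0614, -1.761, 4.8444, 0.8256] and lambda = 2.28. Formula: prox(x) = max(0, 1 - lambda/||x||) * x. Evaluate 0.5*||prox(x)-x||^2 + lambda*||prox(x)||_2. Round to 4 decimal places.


Step 1: Compute ||x||.
||x|| = 6.0517
Step 2: Compute scaling factor.
scale = max(0, 1 - 2.28/6.0517) = 0.6232
Step 3: prox(x) = [1.908, -1.0975, 3.0193, 0.5146]
||prox(x)|| = 3.7717
Step 4: Proximal objective.
0.5*||prox-x||^2 = 2.5992
lambda*||prox|| = 8.5995
Total = 11.1987


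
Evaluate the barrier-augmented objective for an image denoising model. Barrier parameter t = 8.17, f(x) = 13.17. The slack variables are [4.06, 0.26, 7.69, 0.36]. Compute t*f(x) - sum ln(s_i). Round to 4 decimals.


Step 1: Compute log-barrier.
ln values: [1.4012, -1.3471, 2.0399, -1.0217]
phi = -(1.4012 - 1.3471 + 2.0399 - 1.0217) = -1.0724
Step 2: Compute augmented objective.
t*f(x) = 8.17*13.17 = 107.5989
Total = 107.5989 - 1.0724 = 106.5265


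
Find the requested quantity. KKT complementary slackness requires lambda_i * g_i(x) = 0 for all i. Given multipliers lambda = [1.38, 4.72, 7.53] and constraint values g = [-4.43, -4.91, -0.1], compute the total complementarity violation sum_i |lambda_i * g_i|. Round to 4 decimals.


KKT complementary slackness check:
lambda_1 * g_1 = 1.38 * -4.43 = -6.1134
lambda_2 * g_2 = 4.72 * -4.91 = -23.1752
lambda_3 * g_3 = 7.53 * -0.1 = -0.753
Total violation = 6.1134 + 23.1752 + 0.753 = 30.0416


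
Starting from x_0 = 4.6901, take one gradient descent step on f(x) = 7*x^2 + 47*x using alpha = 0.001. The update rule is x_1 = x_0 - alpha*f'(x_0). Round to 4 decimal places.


We compute the gradient at x_0 and apply the update.
f'(x) = 14*x + 47
f'(4.6901) = 14*4.6901 + 47 = 112.6614
x_1 = 4.6901 - 0.001*112.6614 = 4.5774


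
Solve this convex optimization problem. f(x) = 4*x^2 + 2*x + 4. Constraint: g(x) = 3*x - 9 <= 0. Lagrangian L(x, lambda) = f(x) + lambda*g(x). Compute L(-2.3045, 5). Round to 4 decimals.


Step 1: Evaluate f(x).
f(-2.3045) = 4*(-2.3045)^2 + 2*(-2.3045) + 4 = 20.6339
Step 2: Evaluate g(x).
g(-2.3045) = 3*-2.3045 - 9 = -15.9135
Step 3: Compute Lagrangian.
L = 20.6339 + 5*-15.9135 = -58.9336


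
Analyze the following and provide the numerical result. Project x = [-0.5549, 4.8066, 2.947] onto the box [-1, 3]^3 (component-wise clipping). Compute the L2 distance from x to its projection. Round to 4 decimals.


Project each component onto [-1, 3].
clip(-0.5549) = -0.5549, clip(4.8066) = 3.0, clip(2.947) = 2.947
Projection = [-0.5549, 3.0, 2.947]
Squared diffs: [0.0, 3.2638, 0.0]
Distance = sqrt(3.2638) = 1.8066


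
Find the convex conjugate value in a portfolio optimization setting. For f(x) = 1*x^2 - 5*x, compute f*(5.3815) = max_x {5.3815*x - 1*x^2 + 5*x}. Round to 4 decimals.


f*(y) = sup_x {y*x - a*x^2 - b*x} = sup_x {(y-b)*x - a*x^2}
FOC: (y - b) - 2a*x = 0 => x* = (y - b)/(2a)
x* = (5.3815 + 5)/(2*1) = 5.1908
f*(5.3815) = (y-b)^2/(4a) = (5.3815 + 5)^2/(4*1)
= 107.7755/4 = 26.9439


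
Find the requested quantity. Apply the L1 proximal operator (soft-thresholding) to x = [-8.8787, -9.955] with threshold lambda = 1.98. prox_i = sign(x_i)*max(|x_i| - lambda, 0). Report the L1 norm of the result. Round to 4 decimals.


Soft-thresholding with lambda = 1.98:
prox(-8.8787) = sign(-8.8787)*max(|-8.8787| - 1.98, 0) = -6.8987
prox(-9.955) = sign(-9.955)*max(|-9.955| - 1.98, 0) = -7.975
prox(x) = [-6.8987, -7.975]
||prox(x)||_1 = 6.8987 + 7.975 = 14.8737


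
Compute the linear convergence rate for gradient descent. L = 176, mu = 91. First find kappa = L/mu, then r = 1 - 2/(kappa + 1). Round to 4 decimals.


Step 1: Compute the condition number.
kappa = L/mu = 176/91 = 1.9341
Step 2: Compute the convergence rate.
r = 1 - 2/(kappa + 1) = 1 - 2*mu/(L + mu) = (L - mu)/(L + mu) = 85/267 = 0.3184


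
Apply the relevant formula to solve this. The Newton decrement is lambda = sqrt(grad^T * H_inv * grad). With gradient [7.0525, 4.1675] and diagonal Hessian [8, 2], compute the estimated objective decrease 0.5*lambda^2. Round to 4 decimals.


Step 1: H is diagonal, so H^(-1) * g = [0.8816, 2.0838].
Step 2: g^T H^(-1) g = sum_i g_i^2 / H_ii
  = (7.0525)^2/8 + (4.1675)^2/2
  = 6.2172 + 8.684 = 14.9012
Step 3: Objective decrease = 0.5 * g^T H^(-1) g = 7.4506


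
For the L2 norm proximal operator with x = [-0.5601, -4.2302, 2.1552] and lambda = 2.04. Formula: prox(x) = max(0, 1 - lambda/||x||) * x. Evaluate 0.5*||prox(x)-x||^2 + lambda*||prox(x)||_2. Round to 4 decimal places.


Step 1: Compute ||x||.
||x|| = 4.7805
Step 2: Compute scaling factor.
scale = max(0, 1 - 2.04/4.7805) = 0.5733
Step 3: prox(x) = [-0.3211, -2.425, 1.2355]
||prox(x)|| = 2.7405
Step 4: Proximal objective.
0.5*||prox-x||^2 = 2.0808
lambda*||prox|| = 5.5906
Total = 7.6714


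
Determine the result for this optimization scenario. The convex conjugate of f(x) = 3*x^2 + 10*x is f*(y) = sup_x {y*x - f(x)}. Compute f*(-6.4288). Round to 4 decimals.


f*(y) = sup_x {y*x - a*x^2 - b*x} = sup_x {(y-b)*x - a*x^2}
FOC: (y - b) - 2a*x = 0 => x* = (y - b)/(2a)
x* = (-6.4288 - 10)/(2*3) = -2.7381
f*(-6.4288) = (y-b)^2/(4a) = (-6.4288 - 10)^2/(4*3)
= 269.9055/12 = 22.4921


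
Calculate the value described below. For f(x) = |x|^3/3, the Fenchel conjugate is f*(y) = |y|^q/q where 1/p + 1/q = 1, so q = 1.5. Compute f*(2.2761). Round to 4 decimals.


The conjugate exponent q satisfies 1/p + 1/q = 1.
p = 3, so q = 3/(3 - 1) = 1.5
|y|^q = 2.2761^1.5 = 3.4339
f*(2.2761) = 3.4339 / 1.5 = 2.2893


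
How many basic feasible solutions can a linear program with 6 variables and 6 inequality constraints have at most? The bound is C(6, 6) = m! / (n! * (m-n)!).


Each vertex corresponds to some choice of n active constraints out of m, so the number of vertices is at most C(m, n) = m! / (n!(m-n)!).
m = 6, n = 6
Numerator: 6 * 5 * 4 * 3 * 2 * 1
Denominator: 6! = 720
C(6, 6) = 1


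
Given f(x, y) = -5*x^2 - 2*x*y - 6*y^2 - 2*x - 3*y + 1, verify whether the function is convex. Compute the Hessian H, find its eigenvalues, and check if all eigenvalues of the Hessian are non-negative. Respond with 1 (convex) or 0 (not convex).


The Hessian of f(x,y) = -5*x^2 - 2*x*y - 6*y^2 - 2*x - 3*y + 1 is:
H = [[-10, -2], [-2, -12]]
Trace = -10 - 12 = -22
Determinant = -10*-12 - (-2)^2 = 116
Discriminant = (-22)^2 - 4*116 = 20.0
Eigenvalues: lambda_1 = -13.2361, lambda_2 = -8.7639
The function is not convex.

0


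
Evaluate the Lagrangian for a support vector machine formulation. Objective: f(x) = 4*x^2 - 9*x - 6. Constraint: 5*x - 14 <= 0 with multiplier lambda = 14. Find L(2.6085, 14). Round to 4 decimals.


Step 1: Evaluate f(x).
f(2.6085) = 4*2.6085^2 - 9*2.6085 - 6 = -2.2594
Step 2: Evaluate g(x).
g(2.6085) = 5*2.6085 - 14 = -0.9575
Step 3: Compute Lagrangian.
L = -2.2594 + 14*-0.9575 = -15.6644


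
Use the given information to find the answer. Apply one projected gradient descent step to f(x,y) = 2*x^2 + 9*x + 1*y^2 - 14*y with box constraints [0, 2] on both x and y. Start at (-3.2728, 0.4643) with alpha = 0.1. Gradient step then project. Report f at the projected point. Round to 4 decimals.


Step 1: Compute gradient at (-3.2728, 0.4643).
grad_x = 2*2*-3.2728 + 9 = -4.0912
grad_y = 2*1*0.4643 - 14 = -13.0714
Step 2: Gradient step.
x_raw = -3.2728 - 0.1*-4.0912 = -2.8637
y_raw = 0.4643 - 0.1*-13.0714 = 1.7714
Step 3: Project onto [0, 2].
x_proj = clip(-2.8637) = 0.0
y_proj = clip(1.7714) = 1.7714
Step 4: Evaluate f.
f(0.0, 1.7714) = -21.6622


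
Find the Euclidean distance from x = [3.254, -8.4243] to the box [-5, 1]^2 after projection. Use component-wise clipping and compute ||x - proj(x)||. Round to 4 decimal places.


Project each component onto [-5, 1].
clip(3.254) = 1.0, clip(-8.4243) = -5.0
Projection = [1.0, -5.0]
Squared diffs: [5.0805, 11.7258]
Distance = sqrt(16.8063) = 4.0996


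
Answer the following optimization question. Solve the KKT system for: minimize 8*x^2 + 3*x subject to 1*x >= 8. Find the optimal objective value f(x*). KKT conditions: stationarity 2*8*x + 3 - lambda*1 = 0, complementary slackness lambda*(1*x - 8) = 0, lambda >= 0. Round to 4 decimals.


Step 1: Try lambda = 0 (constraint inactive).
x_unc = -3/(2*8) = -0.1875
Check: 1*-0.1875 = -0.1875 < 8 -- violated!
Step 2: Constraint must be active: 1*x = 8
x* = 8/1 = 8.0
lambda = (2*8*8.0 + 3)/1 = 131.0
Step 3: Compute optimal value.
f(x*) = 8*8.0^2 + 3*8.0 = 536.0


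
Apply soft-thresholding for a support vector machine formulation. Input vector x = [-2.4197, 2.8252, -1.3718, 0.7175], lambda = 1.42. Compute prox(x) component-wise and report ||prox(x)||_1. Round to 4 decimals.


Soft-thresholding with lambda = 1.42:
prox(-2.4197) = sign(-2.4197)*max(|-2.4197| - 1.42, 0) = -0.9997
prox(2.8252) = sign(2.8252)*max(|2.8252| - 1.42, 0) = 1.4052
prox(-1.3718) = sign(-1.3718)*max(|-1.3718| - 1.42, 0) = 0.0
prox(0.7175) = sign(0.7175)*max(|0.7175| - 1.42, 0) = 0.0
prox(x) = [-0.9997, 1.4052, 0.0, 0.0]
||prox(x)||_1 = 0.9997 + 1.4052 + 0.0 + 0.0 = 2.4049


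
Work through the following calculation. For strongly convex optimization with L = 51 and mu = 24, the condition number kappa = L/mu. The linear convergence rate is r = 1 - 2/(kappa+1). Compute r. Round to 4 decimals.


Step 1: Compute the condition number.
kappa = L/mu = 51/24 = 2.125
Step 2: Compute the convergence rate.
r = 1 - 2/(kappa + 1) = 1 - 2*mu/(L + mu) = (L - mu)/(L + mu) = 27/75 = 0.36


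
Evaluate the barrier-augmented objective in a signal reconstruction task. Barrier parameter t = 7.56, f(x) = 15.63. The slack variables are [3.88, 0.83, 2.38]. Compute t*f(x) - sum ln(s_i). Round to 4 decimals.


Step 1: Compute log-barrier.
ln values: [1.3558, -0.1863, 0.8671]
phi = -(1.3558 - 0.1863 + 0.8671) = -2.0366
Step 2: Compute augmented objective.
t*f(x) = 7.56*15.63 = 118.1628
Total = 118.1628 - 2.0366 = 116.1262


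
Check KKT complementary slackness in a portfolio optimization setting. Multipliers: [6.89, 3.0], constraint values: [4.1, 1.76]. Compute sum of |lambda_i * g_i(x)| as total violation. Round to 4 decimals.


KKT complementary slackness check:
lambda_1 * g_1 = 6.89 * 4.1 = 28.249
lambda_2 * g_2 = 3.0 * 1.76 = 5.28
Total violation = 28.249 + 5.28 = 33.529


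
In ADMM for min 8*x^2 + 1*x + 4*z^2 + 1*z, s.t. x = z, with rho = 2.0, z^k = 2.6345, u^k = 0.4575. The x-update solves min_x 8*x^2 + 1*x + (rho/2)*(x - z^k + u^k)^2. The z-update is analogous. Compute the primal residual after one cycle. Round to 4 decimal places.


ADMM iteration with rho = 2.0, z^k = 2.6345, u^k = 0.4575
Step 1: x-update.
Minimize 8*x^2 + 1*x + (2.0/2)*(x - 2.6345 + 0.4575)^2
FOC: (2*8 + 2.0)*x = -1 + 2.0*(2.6345 - 0.4575)
x^{k+1} = 0.1863
Step 2: z-update.
Minimize 4*z^2 + 1*z + (2.0/2)*(0.1863 - z + 0.4575)^2
FOC: (2*4 + 2.0)*z = -1 + 2.0*(0.1863 + 0.4575)
z^{k+1} = 0.0288
Step 3: u-update.
u^{k+1} = 0.4575 + 0.1863 - 0.0288 = 0.6151
Step 4: Primal residual = |0.1863 - 0.0288| = 0.1576


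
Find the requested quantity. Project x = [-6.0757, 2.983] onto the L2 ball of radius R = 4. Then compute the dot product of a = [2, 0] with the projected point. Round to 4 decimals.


Step 1: Compute ||x|| (intermediates to 6 decimals).
||x|| = sqrt((-6.0757)^2 + 2.983^2) = 6.768487
Step 2: Project.
Since ||x|| > R, scale = R/||x|| = 4/6.768487 = 0.590974, proj(x) = scale * x
proj(x) = [-3.590581, 1.762875]
Step 3: Dot product.
a^T * proj(x) = 2*(-3.590581) + 0*1.762875 = -7.1812


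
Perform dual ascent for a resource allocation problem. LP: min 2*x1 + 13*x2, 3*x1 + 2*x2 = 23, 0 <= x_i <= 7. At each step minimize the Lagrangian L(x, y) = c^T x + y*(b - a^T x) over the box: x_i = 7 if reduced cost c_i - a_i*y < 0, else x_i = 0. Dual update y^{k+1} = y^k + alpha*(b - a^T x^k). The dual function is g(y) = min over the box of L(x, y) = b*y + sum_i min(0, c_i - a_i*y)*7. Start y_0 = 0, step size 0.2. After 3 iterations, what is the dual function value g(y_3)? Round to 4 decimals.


Dual ascent for LP: min 2*x1 + 13*x2, 3*x1 + 2*x2 = 23, 0 <= x_i <= 7
Step 1: y^k = 0.0, reduced costs: (2.0, 13.0)
  x^k = (0.0, 0.0), subgradient = b - a^T x = 23.0
  y^{k+1} = 0.0 + 0.2*23.0 = 4.6
Step 2: y^k = 4.6, reduced costs: (-11.8, 3.8)
  x^k = (7.0, 0.0), subgradient = b - a^T x = 2.0
  y^{k+1} = 4.6 + 0.2*2.0 = 5.0
Step 3: y^k = 5.0, reduced costs: (-13.0, 3.0)
  x^k = (7.0, 0.0), subgradient = b - a^T x = 2.0
  y^{k+1} = 5.0 + 0.2*2.0 = 5.4
Dual objective at y_3 = 5.4: reduced costs (-14.2, 2.2), box minimizer x = (7.0, 0.0)
g(y_3) = b*y + (c1 - a1*y)*x1 + (c2 - a2*y)*x2 = 23*5.4 + (-14.2)*7.0 + 2.2*0.0 = 124.2 - 99.4 + 0.0 = 24.8


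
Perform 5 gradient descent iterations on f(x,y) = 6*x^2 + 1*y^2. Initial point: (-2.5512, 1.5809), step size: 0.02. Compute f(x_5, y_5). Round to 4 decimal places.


Gradient descent on f(x,y) = 6*x^2 + 1*y^2.
Starting point: (-2.5512, 1.5809), alpha = 0.02
Step 1: grad_x = 2*6*-2.5512 = -30.6144, grad_y = 2*1*1.5809 = 3.1618
  x_1 = -2.5512 - 0.02*-30.6144 = -1.9389
  y_1 = 1.5809 - 0.02*3.1618 = 1.5177
Step 2: grad_x = 2*6*-1.9389 = -23.2669, grad_y = 2*1*1.5177 = 3.0353
  x_2 = -1.9389 - 0.02*-23.2669 = -1.4736
  y_2 = 1.5177 - 0.02*3.0353 = 1.457
Step 3: grad_x = 2*6*-1.4736 = -17.6829, grad_y = 2*1*1.457 = 2.9139
  x_3 = -1.4736 - 0.02*-17.6829 = -1.1199
  y_3 = 1.457 - 0.02*2.9139 = 1.3987
Step 4: grad_x = 2*6*-1.1199 = -13.439, grad_y = 2*1*1.3987 = 2.7974
  x_4 = -1.1199 - 0.02*-13.439 = -0.8511
  y_4 = 1.3987 - 0.02*2.7974 = 1.3427
Step 5: grad_x = 2*6*-0.8511 = -10.2136, grad_y = 2*1*1.3427 = 2.6855
  x_5 = -0.8511 - 0.02*-10.2136 = -0.6469
  y_5 = 1.3427 - 0.02*2.6855 = 1.289
f(-0.6469, 1.289) = 6*(-0.6469)^2 + 1*1.289^2 = 4.1722


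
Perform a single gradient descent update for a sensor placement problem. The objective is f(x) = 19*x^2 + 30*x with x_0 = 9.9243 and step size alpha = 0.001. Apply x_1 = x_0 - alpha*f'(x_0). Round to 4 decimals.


We compute the gradient at x_0 and apply the update.
f'(x) = 38*x + 30
f'(9.9243) = 38*9.9243 + 30 = 407.1234
x_1 = 9.9243 - 0.001*407.1234 = 9.5172


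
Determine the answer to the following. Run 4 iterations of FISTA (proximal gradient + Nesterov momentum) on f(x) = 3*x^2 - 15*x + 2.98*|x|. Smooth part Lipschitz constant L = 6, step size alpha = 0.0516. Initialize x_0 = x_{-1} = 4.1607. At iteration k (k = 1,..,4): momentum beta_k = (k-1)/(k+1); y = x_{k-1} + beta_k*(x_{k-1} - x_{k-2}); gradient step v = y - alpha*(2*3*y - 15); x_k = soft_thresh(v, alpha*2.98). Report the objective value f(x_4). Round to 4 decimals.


FISTA on f(x) = 3*x^2 - 15*x + 2.98*|x|
L = 6, alpha = 0.0516
Iteration 1: beta = 0.0, y = 4.1607 + 0.0*(4.1607 - 4.1607) = 4.1607
  grad(y) = 9.9642, v = y - alpha*grad = 3.6465
  prox(v) = soft_thresh(3.6465, 0.1538) = 3.4928
Iteration 2: beta = 0.3333, y = 3.4928 + 0.3333*(3.4928 - 4.1607) = 3.2701
  grad(y) = 4.6208, v = y - alpha*grad = 3.0317
  prox(v) = soft_thresh(3.0317, 0.1538) = 2.8779
Iteration 3: beta = 0.5, y = 2.8779 + 0.5*(2.8779 - 3.4928) = 2.5705
  grad(y) = 0.4231, v = y - alpha*grad = 2.5487
  prox(v) = soft_thresh(2.5487, 0.1538) = 2.3949
Iteration 4: beta = 0.6, y = 2.3949 + 0.6*(2.3949 - 2.8779) = 2.1051
  grad(y) = -2.3694, v = y - alpha*grad = 2.2274
  prox(v) = soft_thresh(2.2274, 0.1538) = 2.0736
f(x_4) = 3*2.0736^2 - 15*2.0736 + 2.98*|2.0736| = -12.0252


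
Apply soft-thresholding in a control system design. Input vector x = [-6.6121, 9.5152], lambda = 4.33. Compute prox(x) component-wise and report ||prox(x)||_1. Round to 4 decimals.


Soft-thresholding with lambda = 4.33:
prox(-6.6121) = sign(-6.6121)*max(|-6.6121| - 4.33, 0) = -2.2821
prox(9.5152) = sign(9.5152)*max(|9.5152| - 4.33, 0) = 5.1852
prox(x) = [-2.2821, 5.1852]
||prox(x)||_1 = 2.2821 + 5.1852 = 7.4673


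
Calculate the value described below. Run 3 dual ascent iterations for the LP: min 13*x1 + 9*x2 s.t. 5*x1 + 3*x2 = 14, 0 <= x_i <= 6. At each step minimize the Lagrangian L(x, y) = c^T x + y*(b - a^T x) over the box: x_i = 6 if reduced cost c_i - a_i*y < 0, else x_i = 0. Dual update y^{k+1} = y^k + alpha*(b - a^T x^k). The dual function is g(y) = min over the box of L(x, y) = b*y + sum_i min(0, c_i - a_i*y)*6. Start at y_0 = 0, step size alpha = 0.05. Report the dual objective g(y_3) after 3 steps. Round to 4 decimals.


Dual ascent for LP: min 13*x1 + 9*x2, 5*x1 + 3*x2 = 14, 0 <= x_i <= 6
Step 1: y^k = 0.0, reduced costs: (13.0, 9.0)
  x^k = (0.0, 0.0), subgradient = b - a^T x = 14.0
  y^{k+1} = 0.0 + 0.05*14.0 = 0.7
Step 2: y^k = 0.7, reduced costs: (9.5, 6.9)
  x^k = (0.0, 0.0), subgradient = b - a^T x = 14.0
  y^{k+1} = 0.7 + 0.05*14.0 = 1.4
Step 3: y^k = 1.4, reduced costs: (6.0, 4.8)
  x^k = (0.0, 0.0), subgradient = b - a^T x = 14.0
  y^{k+1} = 1.4 + 0.05*14.0 = 2.1
Dual objective at y_3 = 2.1: reduced costs (2.5, 2.7), box minimizer x = (0.0, 0.0)
g(y_3) = b*y + (c1 - a1*y)*x1 + (c2 - a2*y)*x2 = 14*2.1 + 2.5*0.0 + 2.7*0.0 = 29.4 + 0.0 + 0.0 = 29.4


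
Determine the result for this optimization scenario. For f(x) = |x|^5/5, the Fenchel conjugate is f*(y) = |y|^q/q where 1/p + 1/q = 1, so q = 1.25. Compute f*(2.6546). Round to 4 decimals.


The conjugate exponent q satisfies 1/p + 1/q = 1.
p = 5, so q = 5/(5 - 1) = 1.25
|y|^q = 2.6546^1.25 = 3.3884
f*(2.6546) = 3.3884 / 1.25 = 2.7107


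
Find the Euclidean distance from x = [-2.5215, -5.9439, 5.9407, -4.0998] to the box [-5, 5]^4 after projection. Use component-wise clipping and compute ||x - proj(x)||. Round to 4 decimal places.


Project each component onto [-5, 5].
clip(-2.5215) = -2.5215, clip(-5.9439) = -5.0, clip(5.9407) = 5.0, clip(-4.0998) = -4.0998
Projection = [-2.5215, -5.0, 5.0, -4.0998]
Squared diffs: [0.0, 0.8909, 0.8849, 0.0]
Distance = sqrt(1.7758) = 1.3326


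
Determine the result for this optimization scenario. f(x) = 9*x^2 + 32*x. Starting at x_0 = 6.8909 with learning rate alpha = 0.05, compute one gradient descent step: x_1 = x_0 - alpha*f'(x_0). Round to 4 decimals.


We compute the gradient at x_0 and apply the update.
f'(x) = 18*x + 32
f'(6.8909) = 18*6.8909 + 32 = 156.0362
x_1 = 6.8909 - 0.05*156.0362 = -0.9109


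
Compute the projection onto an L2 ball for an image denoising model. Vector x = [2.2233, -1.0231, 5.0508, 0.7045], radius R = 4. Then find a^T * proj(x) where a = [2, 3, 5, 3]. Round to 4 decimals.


Step 1: Compute ||x|| (intermediates to 6 decimals).
||x|| = sqrt(2.2233^2 + (-1.0231)^2 + 5.0508^2 + 0.7045^2) = 5.656562
Step 2: Project.
Since ||x|| > R, scale = R/||x|| = 4/5.656562 = 0.707143, proj(x) = scale * x
proj(x) = [1.572191, -0.723478, 3.571638, 0.498182]
Step 3: Dot product.
a^T * proj(x) = 2*1.572191 + 3*(-0.723478) + 5*3.571638 + 3*0.498182 = 20.3267


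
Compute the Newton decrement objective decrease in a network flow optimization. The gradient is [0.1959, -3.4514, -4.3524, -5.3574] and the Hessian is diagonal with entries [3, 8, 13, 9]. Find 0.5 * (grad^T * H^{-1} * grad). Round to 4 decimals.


Step 1: H is diagonal, so H^(-1) * g = [0.0653, -0.4314, -0.3348, -0.5953].
Step 2: g^T H^(-1) g = sum_i g_i^2 / H_ii
  = (0.1959)^2/3 + (-3.4514)^2/8 + (-4.3524)^2/13 + (-5.3574)^2/9
  = 0.0128 + 1.489 + 1.4572 + 3.1891 = 6.1481
Step 3: Objective decrease = 0.5 * g^T H^(-1) g = 3.074


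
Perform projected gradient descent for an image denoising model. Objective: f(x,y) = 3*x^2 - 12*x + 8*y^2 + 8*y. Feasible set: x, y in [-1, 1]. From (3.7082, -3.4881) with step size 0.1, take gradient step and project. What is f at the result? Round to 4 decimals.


Step 1: Compute gradient at (3.7082, -3.4881).
grad_x = 2*3*3.7082 - 12 = 10.2492
grad_y = 2*8*-3.4881 + 8 = -47.8096
Step 2: Gradient step.
x_raw = 3.7082 - 0.1*10.2492 = 2.6833
y_raw = -3.4881 - 0.1*-47.8096 = 1.2929
Step 3: Project onto [-1, 1].
x_proj = clip(2.6833) = 1.0
y_proj = clip(1.2929) = 1.0
Step 4: Evaluate f.
f(1.0, 1.0) = 7.0


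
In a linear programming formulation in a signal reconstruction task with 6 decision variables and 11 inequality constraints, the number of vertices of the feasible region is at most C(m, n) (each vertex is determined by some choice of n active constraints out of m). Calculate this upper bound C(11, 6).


Each vertex corresponds to some choice of n active constraints out of m, so the number of vertices is at most C(m, n) = m! / (n!(m-n)!).
m = 11, n = 6
Numerator: 11 * 10 * 9 * 8 * 7 * 6
Denominator: 6! = 720
C(11, 6) = 462


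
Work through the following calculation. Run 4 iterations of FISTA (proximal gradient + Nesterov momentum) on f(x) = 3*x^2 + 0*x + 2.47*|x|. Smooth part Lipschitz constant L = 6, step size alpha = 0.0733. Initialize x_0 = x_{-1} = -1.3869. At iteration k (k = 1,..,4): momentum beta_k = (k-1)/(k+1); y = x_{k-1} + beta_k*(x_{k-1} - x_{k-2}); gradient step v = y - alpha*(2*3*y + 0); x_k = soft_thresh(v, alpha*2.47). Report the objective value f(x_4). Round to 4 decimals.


FISTA on f(x) = 3*x^2 + 0*x + 2.47*|x|
L = 6, alpha = 0.0733
Iteration 1: beta = 0.0, y = -1.3869 + 0.0*(-1.3869 + 1.3869) = -1.3869
  grad(y) = -8.3214, v = y - alpha*grad = -0.7769
  prox(v) = soft_thresh(-0.7769, 0.1811) = -0.5959
Iteration 2: beta = 0.3333, y = -0.5959 + 0.3333*(-0.5959 + 1.3869) = -0.3322
  grad(y) = -1.9933, v = y - alpha*grad = -0.1861
  prox(v) = soft_thresh(-0.1861, 0.1811) = -0.0051
Iteration 3: beta = 0.5, y = -0.0051 + 0.5*(-0.0051 + 0.5959) = 0.2904
  grad(y) = 1.7421, v = y - alpha*grad = 0.1627
  prox(v) = soft_thresh(0.1627, 0.1811) = 0.0
Iteration 4: beta = 0.6, y = 0.0 + 0.6*(0.0 + 0.0051) = 0.003
  grad(y) = 0.0182, v = y - alpha*grad = 0.0017
  prox(v) = soft_thresh(0.0017, 0.1811) = 0.0
f(x_4) = 3*0.0^2 + 0*0.0 + 2.47*|0.0| = 0.0


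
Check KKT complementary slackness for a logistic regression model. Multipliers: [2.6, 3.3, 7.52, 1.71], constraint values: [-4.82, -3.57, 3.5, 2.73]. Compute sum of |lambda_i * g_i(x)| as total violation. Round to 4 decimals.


KKT complementary slackness check:
lambda_1 * g_1 = 2.6 * -4.82 = -12.532
lambda_2 * g_2 = 3.3 * -3.57 = -11.781
lambda_3 * g_3 = 7.52 * 3.5 = 26.32
lambda_4 * g_4 = 1.71 * 2.73 = 4.6683
Total violation = 12.532 + 11.781 + 26.32 + 4.6683 = 55.3013


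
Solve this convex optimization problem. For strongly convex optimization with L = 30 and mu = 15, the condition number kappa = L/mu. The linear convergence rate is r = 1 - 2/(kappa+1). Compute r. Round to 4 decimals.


Step 1: Compute the condition number.
kappa = L/mu = 30/15 = 2.0
Step 2: Compute the convergence rate.
r = 1 - 2/(kappa + 1) = 1 - 2*mu/(L + mu) = (L - mu)/(L + mu) = 15/45 = 0.3333


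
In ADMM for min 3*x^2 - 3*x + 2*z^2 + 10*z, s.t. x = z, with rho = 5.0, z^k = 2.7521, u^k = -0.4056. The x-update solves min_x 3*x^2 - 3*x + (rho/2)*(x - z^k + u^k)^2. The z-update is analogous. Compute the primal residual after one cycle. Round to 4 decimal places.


ADMM iteration with rho = 5.0, z^k = 2.7521, u^k = -0.4056
Step 1: x-update.
Minimize 3*x^2 - 3*x + (5.0/2)*(x - 2.7521 - 0.4056)^2
FOC: (2*3 + 5.0)*x = 3 + 5.0*(2.7521 + 0.4056)
x^{k+1} = 1.708
Step 2: z-update.
Minimize 2*z^2 + 10*z + (5.0/2)*(1.708 - z - 0.4056)^2
FOC: (2*2 + 5.0)*z = -10 + 5.0*(1.708 - 0.4056)
z^{k+1} = -0.3875
Step 3: u-update.
u^{k+1} = -0.4056 + 1.708 + 0.3875 = 1.69
Step 4: Primal residual = |1.708 + 0.3875| = 2.0956


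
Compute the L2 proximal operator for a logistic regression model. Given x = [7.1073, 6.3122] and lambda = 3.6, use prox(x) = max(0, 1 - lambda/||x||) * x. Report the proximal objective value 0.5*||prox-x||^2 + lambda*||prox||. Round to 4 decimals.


Step 1: Compute ||x||.
||x|| = 9.5057
Step 2: Compute scaling factor.
scale = max(0, 1 - 3.6/9.5057) = 0.6213
Step 3: prox(x) = [4.4156, 3.9216]
||prox(x)|| = 5.9057
Step 4: Proximal objective.
0.5*||prox-x||^2 = 6.48
lambda*||prox|| = 21.2605
Total = 27.7404


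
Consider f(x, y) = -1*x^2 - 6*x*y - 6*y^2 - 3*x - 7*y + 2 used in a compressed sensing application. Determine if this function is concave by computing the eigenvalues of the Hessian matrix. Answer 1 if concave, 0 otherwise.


The Hessian of f(x,y) = -1*x^2 - 6*x*y - 6*y^2 - 3*x - 7*y + 2 is:
H = [[-2, -6], [-6, -12]]
Trace = -2 - 12 = -14
Determinant = -2*-12 - (-6)^2 = -12
Discriminant = (-14)^2 - 4*-12 = 244.0
Eigenvalues: lambda_1 = -14.8102, lambda_2 = 0.8102
The function is not concave.

0


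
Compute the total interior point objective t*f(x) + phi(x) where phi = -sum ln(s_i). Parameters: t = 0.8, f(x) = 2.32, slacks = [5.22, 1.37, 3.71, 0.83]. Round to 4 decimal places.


Step 1: Compute log-barrier.
ln values: [1.6525, 0.3148, 1.311, -0.1863]
phi = -(1.6525 + 0.3148 + 1.311 - 0.1863) = -3.092
Step 2: Compute augmented objective.
t*f(x) = 0.8*2.32 = 1.856
Total = 1.856 - 3.092 = -1.236


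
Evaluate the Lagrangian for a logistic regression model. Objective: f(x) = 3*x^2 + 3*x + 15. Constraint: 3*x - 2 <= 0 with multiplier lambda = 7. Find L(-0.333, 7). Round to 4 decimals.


Step 1: Evaluate f(x).
f(-0.333) = 3*(-0.333)^2 + 3*(-0.333) + 15 = 14.3337
Step 2: Evaluate g(x).
g(-0.333) = 3*-0.333 - 2 = -2.999
Step 3: Compute Lagrangian.
L = 14.3337 + 7*-2.999 = -6.6593


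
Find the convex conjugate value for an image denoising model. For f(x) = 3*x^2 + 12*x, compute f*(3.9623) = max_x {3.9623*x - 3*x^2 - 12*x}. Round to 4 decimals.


f*(y) = sup_x {y*x - a*x^2 - b*x} = sup_x {(y-b)*x - a*x^2}
FOC: (y - b) - 2a*x = 0 => x* = (y - b)/(2a)
x* = (3.9623 - 12)/(2*3) = -1.3396
f*(3.9623) = (y-b)^2/(4a) = (3.9623 - 12)^2/(4*3)
= 64.6046/12 = 5.3837


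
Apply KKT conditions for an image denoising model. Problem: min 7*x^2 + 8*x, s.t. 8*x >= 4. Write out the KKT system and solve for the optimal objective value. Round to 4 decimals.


Step 1: Try lambda = 0 (constraint inactive).
x_unc = -8/(2*7) = -0.5714
Check: 8*-0.5714 = -4.5712 < 4 -- violated!
Step 2: Constraint must be active: 8*x = 4
x* = 4/8 = 0.5
lambda = (2*7*0.5 + 8)/8 = 1.875
Step 3: Compute optimal value.
f(x*) = 7*0.5^2 + 8*0.5 = 5.75


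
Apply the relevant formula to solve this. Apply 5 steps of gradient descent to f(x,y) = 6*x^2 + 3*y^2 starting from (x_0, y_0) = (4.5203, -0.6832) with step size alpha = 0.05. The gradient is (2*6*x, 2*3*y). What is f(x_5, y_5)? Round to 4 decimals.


Gradient descent on f(x,y) = 6*x^2 + 3*y^2.
Starting point: (4.5203, -0.6832), alpha = 0.05
Step 1: grad_x = 2*6*4.5203 = 54.2436, grad_y = 2*3*-0.6832 = -4.0992
  x_1 = 4.5203 - 0.05*54.2436 = 1.8081
  y_1 = -0.6832 - 0.05*-4.0992 = -0.4782
Step 2: grad_x = 2*6*1.8081 = 21.6974, grad_y = 2*3*-0.4782 = -2.8694
  x_2 = 1.8081 - 0.05*21.6974 = 0.7232
  y_2 = -0.4782 - 0.05*-2.8694 = -0.3348
Step 3: grad_x = 2*6*0.7232 = 8.679, grad_y = 2*3*-0.3348 = -2.0086
  x_3 = 0.7232 - 0.05*8.679 = 0.2893
  y_3 = -0.3348 - 0.05*-2.0086 = -0.2343
Step 4: grad_x = 2*6*0.2893 = 3.4716, grad_y = 2*3*-0.2343 = -1.406
  x_4 = 0.2893 - 0.05*3.4716 = 0.1157
  y_4 = -0.2343 - 0.05*-1.406 = -0.164
Step 5: grad_x = 2*6*0.1157 = 1.3886, grad_y = 2*3*-0.164 = -0.9842
  x_5 = 0.1157 - 0.05*1.3886 = 0.0463
  y_5 = -0.164 - 0.05*-0.9842 = -0.1148
f(0.0463, -0.1148) = 6*0.0463^2 + 3*(-0.1148)^2 = 0.0524


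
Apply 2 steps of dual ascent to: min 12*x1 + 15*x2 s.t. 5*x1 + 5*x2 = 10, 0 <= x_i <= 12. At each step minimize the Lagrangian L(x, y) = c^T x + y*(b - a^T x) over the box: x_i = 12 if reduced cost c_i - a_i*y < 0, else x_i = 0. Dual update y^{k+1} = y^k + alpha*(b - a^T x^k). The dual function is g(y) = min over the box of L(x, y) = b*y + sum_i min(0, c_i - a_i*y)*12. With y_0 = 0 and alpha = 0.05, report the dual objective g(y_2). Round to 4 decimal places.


Dual ascent for LP: min 12*x1 + 15*x2, 5*x1 + 5*x2 = 10, 0 <= x_i <= 12
Step 1: y^k = 0.0, reduced costs: (12.0, 15.0)
  x^k = (0.0, 0.0), subgradient = b - a^T x = 10.0
  y^{k+1} = 0.0 + 0.05*10.0 = 0.5
Step 2: y^k = 0.5, reduced costs: (9.5, 12.5)
  x^k = (0.0, 0.0), subgradient = b - a^T x = 10.0
  y^{k+1} = 0.5 + 0.05*10.0 = 1.0
Dual objective at y_2 = 1.0: reduced costs (7.0, 10.0), box minimizer x = (0.0, 0.0)
g(y_2) = b*y + (c1 - a1*y)*x1 + (c2 - a2*y)*x2 = 10*1.0 + 7.0*0.0 + 10.0*0.0 = 10.0 + 0.0 + 0.0 = 10.0


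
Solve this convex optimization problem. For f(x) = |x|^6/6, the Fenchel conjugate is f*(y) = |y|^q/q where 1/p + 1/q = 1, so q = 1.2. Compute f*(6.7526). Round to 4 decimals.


The conjugate exponent q satisfies 1/p + 1/q = 1.
p = 6, so q = 6/(6 - 1) = 1.2
|y|^q = 6.7526^1.2 = 9.8938
f*(6.7526) = 9.8938 / 1.2 = 8.2449


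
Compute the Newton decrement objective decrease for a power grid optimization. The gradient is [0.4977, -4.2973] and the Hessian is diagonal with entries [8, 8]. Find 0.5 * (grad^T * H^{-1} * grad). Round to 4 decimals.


Step 1: H is diagonal, so H^(-1) * g = [0.0622, -0.5372].
Step 2: g^T H^(-1) g = sum_i g_i^2 / H_ii
  = (0.4977)^2/8 + (-4.2973)^2/8
  = 0.031 + 2.3083 = 2.3393
Step 3: Objective decrease = 0.5 * g^T H^(-1) g = 1.1697


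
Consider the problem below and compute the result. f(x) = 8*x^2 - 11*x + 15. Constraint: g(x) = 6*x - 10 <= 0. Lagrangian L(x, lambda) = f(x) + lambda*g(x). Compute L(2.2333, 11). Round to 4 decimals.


Step 1: Evaluate f(x).
f(2.2333) = 8*2.2333^2 - 11*2.2333 + 15 = 30.3347
Step 2: Evaluate g(x).
g(2.2333) = 6*2.2333 - 10 = 3.3998
Step 3: Compute Lagrangian.
L = 30.3347 + 11*3.3998 = 67.7325


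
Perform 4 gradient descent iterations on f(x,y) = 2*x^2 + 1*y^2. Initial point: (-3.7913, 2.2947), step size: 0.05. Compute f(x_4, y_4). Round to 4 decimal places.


Gradient descent on f(x,y) = 2*x^2 + 1*y^2.
Starting point: (-3.7913, 2.2947), alpha = 0.05
Step 1: grad_x = 2*2*-3.7913 = -15.1652, grad_y = 2*1*2.2947 = 4.5894
  x_1 = -3.7913 - 0.05*-15.1652 = -3.033
  y_1 = 2.2947 - 0.05*4.5894 = 2.0652
Step 2: grad_x = 2*2*-3.033 = -12.1322, grad_y = 2*1*2.0652 = 4.1305
  x_2 = -3.033 - 0.05*-12.1322 = -2.4264
  y_2 = 2.0652 - 0.05*4.1305 = 1.8587
Step 3: grad_x = 2*2*-2.4264 = -9.7057, grad_y = 2*1*1.8587 = 3.7174
  x_3 = -2.4264 - 0.05*-9.7057 = -1.9411
  y_3 = 1.8587 - 0.05*3.7174 = 1.6728
Step 4: grad_x = 2*2*-1.9411 = -7.7646, grad_y = 2*1*1.6728 = 3.3457
  x_4 = -1.9411 - 0.05*-7.7646 = -1.5529
  y_4 = 1.6728 - 0.05*3.3457 = 1.5056
f(-1.5529, 1.5056) = 2*(-1.5529)^2 + 1*1.5056^2 = 7.0898


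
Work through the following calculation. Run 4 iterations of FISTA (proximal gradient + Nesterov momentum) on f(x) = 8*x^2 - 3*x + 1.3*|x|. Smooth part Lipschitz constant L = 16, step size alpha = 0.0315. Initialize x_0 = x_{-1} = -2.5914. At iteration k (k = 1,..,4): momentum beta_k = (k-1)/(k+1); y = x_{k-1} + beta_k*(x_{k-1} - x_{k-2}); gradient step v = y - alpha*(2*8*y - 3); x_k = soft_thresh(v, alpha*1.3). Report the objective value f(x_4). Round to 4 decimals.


FISTA on f(x) = 8*x^2 - 3*x + 1.3*|x|
L = 16, alpha = 0.0315
Iteration 1: beta = 0.0, y = -2.5914 + 0.0*(-2.5914 + 2.5914) = -2.5914
  grad(y) = -44.4624, v = y - alpha*grad = -1.1908
  prox(v) = soft_thresh(-1.1908, 0.041) = -1.1499
Iteration 2: beta = 0.3333, y = -1.1499 + 0.3333*(-1.1499 + 2.5914) = -0.6694
  grad(y) = -13.7101, v = y - alpha*grad = -0.2375
  prox(v) = soft_thresh(-0.2375, 0.041) = -0.1966
Iteration 3: beta = 0.5, y = -0.1966 + 0.5*(-0.1966 + 1.1499) = 0.2801
  grad(y) = 1.4816, v = y - alpha*grad = 0.2334
  prox(v) = soft_thresh(0.2334, 0.041) = 0.1925
Iteration 4: beta = 0.6, y = 0.1925 + 0.6*(0.1925 + 0.1966) = 0.4259
  grad(y) = 3.8145, v = y - alpha*grad = 0.3057
  prox(v) = soft_thresh(0.3057, 0.041) = 0.2648
f(x_4) = 8*0.2648^2 - 3*0.2648 + 1.3*|0.2648| = 0.1108
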